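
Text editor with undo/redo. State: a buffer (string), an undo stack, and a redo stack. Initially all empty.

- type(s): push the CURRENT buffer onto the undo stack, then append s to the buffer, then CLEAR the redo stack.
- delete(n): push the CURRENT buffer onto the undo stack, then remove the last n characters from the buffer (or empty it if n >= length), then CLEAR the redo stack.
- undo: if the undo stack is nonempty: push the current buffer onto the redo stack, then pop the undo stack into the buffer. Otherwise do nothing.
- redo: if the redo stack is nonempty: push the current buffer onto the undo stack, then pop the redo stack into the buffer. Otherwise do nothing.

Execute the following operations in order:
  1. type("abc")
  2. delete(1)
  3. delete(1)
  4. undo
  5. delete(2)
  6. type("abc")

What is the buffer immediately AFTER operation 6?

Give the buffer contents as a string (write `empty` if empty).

After op 1 (type): buf='abc' undo_depth=1 redo_depth=0
After op 2 (delete): buf='ab' undo_depth=2 redo_depth=0
After op 3 (delete): buf='a' undo_depth=3 redo_depth=0
After op 4 (undo): buf='ab' undo_depth=2 redo_depth=1
After op 5 (delete): buf='(empty)' undo_depth=3 redo_depth=0
After op 6 (type): buf='abc' undo_depth=4 redo_depth=0

Answer: abc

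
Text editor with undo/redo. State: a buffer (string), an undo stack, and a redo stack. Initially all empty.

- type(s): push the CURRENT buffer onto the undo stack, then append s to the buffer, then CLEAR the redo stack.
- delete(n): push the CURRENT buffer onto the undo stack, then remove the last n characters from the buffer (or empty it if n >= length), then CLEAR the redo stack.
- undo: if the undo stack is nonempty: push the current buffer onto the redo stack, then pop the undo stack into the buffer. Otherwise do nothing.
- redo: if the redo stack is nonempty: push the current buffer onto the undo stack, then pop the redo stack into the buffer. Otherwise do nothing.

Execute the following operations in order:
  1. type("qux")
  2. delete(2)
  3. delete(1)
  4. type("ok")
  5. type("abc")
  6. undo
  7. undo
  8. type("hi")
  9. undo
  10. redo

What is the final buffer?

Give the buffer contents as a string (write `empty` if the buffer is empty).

Answer: hi

Derivation:
After op 1 (type): buf='qux' undo_depth=1 redo_depth=0
After op 2 (delete): buf='q' undo_depth=2 redo_depth=0
After op 3 (delete): buf='(empty)' undo_depth=3 redo_depth=0
After op 4 (type): buf='ok' undo_depth=4 redo_depth=0
After op 5 (type): buf='okabc' undo_depth=5 redo_depth=0
After op 6 (undo): buf='ok' undo_depth=4 redo_depth=1
After op 7 (undo): buf='(empty)' undo_depth=3 redo_depth=2
After op 8 (type): buf='hi' undo_depth=4 redo_depth=0
After op 9 (undo): buf='(empty)' undo_depth=3 redo_depth=1
After op 10 (redo): buf='hi' undo_depth=4 redo_depth=0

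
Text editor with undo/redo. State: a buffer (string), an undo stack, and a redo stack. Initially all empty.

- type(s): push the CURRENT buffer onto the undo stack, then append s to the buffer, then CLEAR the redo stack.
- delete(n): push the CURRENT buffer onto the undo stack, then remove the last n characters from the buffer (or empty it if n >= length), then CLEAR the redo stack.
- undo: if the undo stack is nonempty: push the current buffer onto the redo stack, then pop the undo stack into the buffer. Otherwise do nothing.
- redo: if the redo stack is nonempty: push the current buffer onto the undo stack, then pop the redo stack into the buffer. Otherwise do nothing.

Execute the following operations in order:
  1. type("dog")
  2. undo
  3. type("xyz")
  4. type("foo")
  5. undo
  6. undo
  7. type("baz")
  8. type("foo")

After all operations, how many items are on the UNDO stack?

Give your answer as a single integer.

Answer: 2

Derivation:
After op 1 (type): buf='dog' undo_depth=1 redo_depth=0
After op 2 (undo): buf='(empty)' undo_depth=0 redo_depth=1
After op 3 (type): buf='xyz' undo_depth=1 redo_depth=0
After op 4 (type): buf='xyzfoo' undo_depth=2 redo_depth=0
After op 5 (undo): buf='xyz' undo_depth=1 redo_depth=1
After op 6 (undo): buf='(empty)' undo_depth=0 redo_depth=2
After op 7 (type): buf='baz' undo_depth=1 redo_depth=0
After op 8 (type): buf='bazfoo' undo_depth=2 redo_depth=0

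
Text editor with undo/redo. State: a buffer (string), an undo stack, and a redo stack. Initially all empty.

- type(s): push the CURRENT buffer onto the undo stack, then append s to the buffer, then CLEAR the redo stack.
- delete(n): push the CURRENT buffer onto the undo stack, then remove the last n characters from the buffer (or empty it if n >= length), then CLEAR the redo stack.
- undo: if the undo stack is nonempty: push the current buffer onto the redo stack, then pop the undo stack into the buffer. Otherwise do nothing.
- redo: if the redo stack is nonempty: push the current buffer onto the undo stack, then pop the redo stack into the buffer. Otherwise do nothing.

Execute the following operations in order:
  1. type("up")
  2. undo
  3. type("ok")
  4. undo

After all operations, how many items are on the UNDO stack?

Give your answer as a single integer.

Answer: 0

Derivation:
After op 1 (type): buf='up' undo_depth=1 redo_depth=0
After op 2 (undo): buf='(empty)' undo_depth=0 redo_depth=1
After op 3 (type): buf='ok' undo_depth=1 redo_depth=0
After op 4 (undo): buf='(empty)' undo_depth=0 redo_depth=1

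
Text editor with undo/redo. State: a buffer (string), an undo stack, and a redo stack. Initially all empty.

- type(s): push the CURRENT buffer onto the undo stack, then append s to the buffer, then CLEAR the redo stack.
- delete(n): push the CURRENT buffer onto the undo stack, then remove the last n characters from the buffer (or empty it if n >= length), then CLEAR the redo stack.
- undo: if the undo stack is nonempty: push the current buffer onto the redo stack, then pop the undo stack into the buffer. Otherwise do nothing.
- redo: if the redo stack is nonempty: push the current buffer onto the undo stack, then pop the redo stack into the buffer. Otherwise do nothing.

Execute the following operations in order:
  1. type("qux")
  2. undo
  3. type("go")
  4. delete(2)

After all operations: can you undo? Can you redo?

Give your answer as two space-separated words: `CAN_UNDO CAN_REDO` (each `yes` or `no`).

After op 1 (type): buf='qux' undo_depth=1 redo_depth=0
After op 2 (undo): buf='(empty)' undo_depth=0 redo_depth=1
After op 3 (type): buf='go' undo_depth=1 redo_depth=0
After op 4 (delete): buf='(empty)' undo_depth=2 redo_depth=0

Answer: yes no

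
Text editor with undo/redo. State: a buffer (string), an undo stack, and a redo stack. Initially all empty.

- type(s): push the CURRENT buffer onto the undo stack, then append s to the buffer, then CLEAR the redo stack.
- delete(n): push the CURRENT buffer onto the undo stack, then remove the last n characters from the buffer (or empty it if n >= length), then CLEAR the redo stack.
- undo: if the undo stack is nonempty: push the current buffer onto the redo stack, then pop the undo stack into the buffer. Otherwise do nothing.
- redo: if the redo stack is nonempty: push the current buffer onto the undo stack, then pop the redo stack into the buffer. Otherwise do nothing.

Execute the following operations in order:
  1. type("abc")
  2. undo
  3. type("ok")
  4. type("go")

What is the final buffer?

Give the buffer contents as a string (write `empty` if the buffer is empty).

Answer: okgo

Derivation:
After op 1 (type): buf='abc' undo_depth=1 redo_depth=0
After op 2 (undo): buf='(empty)' undo_depth=0 redo_depth=1
After op 3 (type): buf='ok' undo_depth=1 redo_depth=0
After op 4 (type): buf='okgo' undo_depth=2 redo_depth=0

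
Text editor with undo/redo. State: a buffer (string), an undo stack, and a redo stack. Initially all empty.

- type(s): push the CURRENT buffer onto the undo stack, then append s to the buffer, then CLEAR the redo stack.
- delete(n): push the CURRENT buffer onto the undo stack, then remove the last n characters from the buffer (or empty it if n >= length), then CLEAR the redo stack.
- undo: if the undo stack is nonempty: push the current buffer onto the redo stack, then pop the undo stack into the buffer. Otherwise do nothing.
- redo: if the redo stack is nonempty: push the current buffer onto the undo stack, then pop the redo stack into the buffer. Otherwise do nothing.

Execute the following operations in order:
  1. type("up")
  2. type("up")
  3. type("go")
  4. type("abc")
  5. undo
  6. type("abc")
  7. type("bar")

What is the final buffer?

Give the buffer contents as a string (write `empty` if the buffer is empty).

After op 1 (type): buf='up' undo_depth=1 redo_depth=0
After op 2 (type): buf='upup' undo_depth=2 redo_depth=0
After op 3 (type): buf='upupgo' undo_depth=3 redo_depth=0
After op 4 (type): buf='upupgoabc' undo_depth=4 redo_depth=0
After op 5 (undo): buf='upupgo' undo_depth=3 redo_depth=1
After op 6 (type): buf='upupgoabc' undo_depth=4 redo_depth=0
After op 7 (type): buf='upupgoabcbar' undo_depth=5 redo_depth=0

Answer: upupgoabcbar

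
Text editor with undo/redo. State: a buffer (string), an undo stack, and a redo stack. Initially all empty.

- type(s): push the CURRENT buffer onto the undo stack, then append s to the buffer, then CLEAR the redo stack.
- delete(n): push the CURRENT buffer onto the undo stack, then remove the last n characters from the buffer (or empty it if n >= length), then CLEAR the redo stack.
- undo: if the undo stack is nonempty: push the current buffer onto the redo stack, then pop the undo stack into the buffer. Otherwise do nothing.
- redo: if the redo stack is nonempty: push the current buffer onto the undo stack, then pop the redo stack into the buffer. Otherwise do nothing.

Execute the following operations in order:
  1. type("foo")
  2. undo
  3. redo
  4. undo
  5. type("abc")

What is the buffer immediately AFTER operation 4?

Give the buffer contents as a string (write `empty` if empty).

Answer: empty

Derivation:
After op 1 (type): buf='foo' undo_depth=1 redo_depth=0
After op 2 (undo): buf='(empty)' undo_depth=0 redo_depth=1
After op 3 (redo): buf='foo' undo_depth=1 redo_depth=0
After op 4 (undo): buf='(empty)' undo_depth=0 redo_depth=1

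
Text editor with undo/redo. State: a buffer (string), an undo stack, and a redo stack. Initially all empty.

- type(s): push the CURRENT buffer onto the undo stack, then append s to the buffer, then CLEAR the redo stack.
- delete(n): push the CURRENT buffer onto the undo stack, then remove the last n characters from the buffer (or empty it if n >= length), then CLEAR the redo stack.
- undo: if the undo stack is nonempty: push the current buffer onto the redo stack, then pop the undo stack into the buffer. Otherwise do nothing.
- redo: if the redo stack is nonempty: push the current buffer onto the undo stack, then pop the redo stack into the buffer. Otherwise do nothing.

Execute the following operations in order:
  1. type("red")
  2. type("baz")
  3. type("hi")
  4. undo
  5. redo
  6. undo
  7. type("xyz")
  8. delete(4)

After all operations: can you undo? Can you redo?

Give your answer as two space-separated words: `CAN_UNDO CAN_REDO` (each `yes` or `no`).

Answer: yes no

Derivation:
After op 1 (type): buf='red' undo_depth=1 redo_depth=0
After op 2 (type): buf='redbaz' undo_depth=2 redo_depth=0
After op 3 (type): buf='redbazhi' undo_depth=3 redo_depth=0
After op 4 (undo): buf='redbaz' undo_depth=2 redo_depth=1
After op 5 (redo): buf='redbazhi' undo_depth=3 redo_depth=0
After op 6 (undo): buf='redbaz' undo_depth=2 redo_depth=1
After op 7 (type): buf='redbazxyz' undo_depth=3 redo_depth=0
After op 8 (delete): buf='redba' undo_depth=4 redo_depth=0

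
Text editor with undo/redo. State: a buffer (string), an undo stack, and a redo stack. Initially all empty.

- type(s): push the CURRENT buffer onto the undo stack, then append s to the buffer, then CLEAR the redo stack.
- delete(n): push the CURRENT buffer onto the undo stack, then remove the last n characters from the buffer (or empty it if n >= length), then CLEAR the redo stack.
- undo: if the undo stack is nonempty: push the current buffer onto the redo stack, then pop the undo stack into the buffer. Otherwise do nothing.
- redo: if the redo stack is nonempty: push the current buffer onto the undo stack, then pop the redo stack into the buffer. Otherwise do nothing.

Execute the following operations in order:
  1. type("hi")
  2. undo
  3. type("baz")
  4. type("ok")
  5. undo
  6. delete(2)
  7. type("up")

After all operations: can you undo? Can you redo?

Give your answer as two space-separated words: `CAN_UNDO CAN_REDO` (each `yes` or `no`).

After op 1 (type): buf='hi' undo_depth=1 redo_depth=0
After op 2 (undo): buf='(empty)' undo_depth=0 redo_depth=1
After op 3 (type): buf='baz' undo_depth=1 redo_depth=0
After op 4 (type): buf='bazok' undo_depth=2 redo_depth=0
After op 5 (undo): buf='baz' undo_depth=1 redo_depth=1
After op 6 (delete): buf='b' undo_depth=2 redo_depth=0
After op 7 (type): buf='bup' undo_depth=3 redo_depth=0

Answer: yes no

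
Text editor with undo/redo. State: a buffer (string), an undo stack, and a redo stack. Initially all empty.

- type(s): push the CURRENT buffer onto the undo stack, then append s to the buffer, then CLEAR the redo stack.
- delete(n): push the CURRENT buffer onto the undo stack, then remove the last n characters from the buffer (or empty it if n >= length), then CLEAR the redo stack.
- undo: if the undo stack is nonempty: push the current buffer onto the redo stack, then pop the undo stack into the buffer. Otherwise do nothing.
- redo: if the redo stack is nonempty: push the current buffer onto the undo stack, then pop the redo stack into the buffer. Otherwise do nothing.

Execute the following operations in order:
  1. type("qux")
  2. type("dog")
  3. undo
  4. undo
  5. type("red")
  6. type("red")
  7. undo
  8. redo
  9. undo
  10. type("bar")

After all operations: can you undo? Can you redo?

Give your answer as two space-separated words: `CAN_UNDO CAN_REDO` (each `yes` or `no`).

After op 1 (type): buf='qux' undo_depth=1 redo_depth=0
After op 2 (type): buf='quxdog' undo_depth=2 redo_depth=0
After op 3 (undo): buf='qux' undo_depth=1 redo_depth=1
After op 4 (undo): buf='(empty)' undo_depth=0 redo_depth=2
After op 5 (type): buf='red' undo_depth=1 redo_depth=0
After op 6 (type): buf='redred' undo_depth=2 redo_depth=0
After op 7 (undo): buf='red' undo_depth=1 redo_depth=1
After op 8 (redo): buf='redred' undo_depth=2 redo_depth=0
After op 9 (undo): buf='red' undo_depth=1 redo_depth=1
After op 10 (type): buf='redbar' undo_depth=2 redo_depth=0

Answer: yes no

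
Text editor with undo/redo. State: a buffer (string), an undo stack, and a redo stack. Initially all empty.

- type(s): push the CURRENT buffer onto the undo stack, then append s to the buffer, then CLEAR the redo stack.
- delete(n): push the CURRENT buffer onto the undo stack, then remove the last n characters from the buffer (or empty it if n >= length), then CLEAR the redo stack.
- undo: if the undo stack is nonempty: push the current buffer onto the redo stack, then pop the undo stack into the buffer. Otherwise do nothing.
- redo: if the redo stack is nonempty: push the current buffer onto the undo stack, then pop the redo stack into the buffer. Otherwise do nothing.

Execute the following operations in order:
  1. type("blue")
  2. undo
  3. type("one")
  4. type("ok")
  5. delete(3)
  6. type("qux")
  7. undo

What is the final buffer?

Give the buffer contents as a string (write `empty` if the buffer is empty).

After op 1 (type): buf='blue' undo_depth=1 redo_depth=0
After op 2 (undo): buf='(empty)' undo_depth=0 redo_depth=1
After op 3 (type): buf='one' undo_depth=1 redo_depth=0
After op 4 (type): buf='oneok' undo_depth=2 redo_depth=0
After op 5 (delete): buf='on' undo_depth=3 redo_depth=0
After op 6 (type): buf='onqux' undo_depth=4 redo_depth=0
After op 7 (undo): buf='on' undo_depth=3 redo_depth=1

Answer: on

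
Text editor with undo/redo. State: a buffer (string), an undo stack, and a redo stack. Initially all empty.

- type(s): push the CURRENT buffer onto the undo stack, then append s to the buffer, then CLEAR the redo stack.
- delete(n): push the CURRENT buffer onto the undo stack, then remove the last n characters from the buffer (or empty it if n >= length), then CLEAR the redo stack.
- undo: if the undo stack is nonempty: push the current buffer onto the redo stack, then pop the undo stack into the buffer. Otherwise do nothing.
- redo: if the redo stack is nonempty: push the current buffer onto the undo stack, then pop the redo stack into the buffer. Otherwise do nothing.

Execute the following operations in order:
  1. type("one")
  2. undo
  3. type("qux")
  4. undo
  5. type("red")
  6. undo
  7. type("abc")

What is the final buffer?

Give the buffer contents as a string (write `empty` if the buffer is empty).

Answer: abc

Derivation:
After op 1 (type): buf='one' undo_depth=1 redo_depth=0
After op 2 (undo): buf='(empty)' undo_depth=0 redo_depth=1
After op 3 (type): buf='qux' undo_depth=1 redo_depth=0
After op 4 (undo): buf='(empty)' undo_depth=0 redo_depth=1
After op 5 (type): buf='red' undo_depth=1 redo_depth=0
After op 6 (undo): buf='(empty)' undo_depth=0 redo_depth=1
After op 7 (type): buf='abc' undo_depth=1 redo_depth=0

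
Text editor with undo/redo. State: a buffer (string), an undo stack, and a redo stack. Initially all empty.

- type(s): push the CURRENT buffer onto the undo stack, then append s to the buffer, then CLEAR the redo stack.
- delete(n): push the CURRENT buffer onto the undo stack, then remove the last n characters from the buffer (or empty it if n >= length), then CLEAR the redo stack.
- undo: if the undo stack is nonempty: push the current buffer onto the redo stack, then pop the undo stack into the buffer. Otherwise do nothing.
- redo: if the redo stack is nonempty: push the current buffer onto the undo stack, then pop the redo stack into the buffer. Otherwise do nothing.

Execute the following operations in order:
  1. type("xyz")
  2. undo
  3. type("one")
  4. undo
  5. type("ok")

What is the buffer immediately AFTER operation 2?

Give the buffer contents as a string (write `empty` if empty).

After op 1 (type): buf='xyz' undo_depth=1 redo_depth=0
After op 2 (undo): buf='(empty)' undo_depth=0 redo_depth=1

Answer: empty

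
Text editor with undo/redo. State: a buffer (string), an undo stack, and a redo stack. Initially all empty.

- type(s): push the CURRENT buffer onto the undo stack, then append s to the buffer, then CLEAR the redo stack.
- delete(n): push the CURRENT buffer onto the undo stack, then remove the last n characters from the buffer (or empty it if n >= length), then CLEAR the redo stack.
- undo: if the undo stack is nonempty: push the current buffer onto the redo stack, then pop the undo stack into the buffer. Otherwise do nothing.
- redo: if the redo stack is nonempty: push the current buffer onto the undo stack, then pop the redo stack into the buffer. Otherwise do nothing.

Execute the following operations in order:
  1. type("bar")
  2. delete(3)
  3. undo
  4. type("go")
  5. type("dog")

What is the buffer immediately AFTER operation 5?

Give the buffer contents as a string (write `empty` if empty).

Answer: bargodog

Derivation:
After op 1 (type): buf='bar' undo_depth=1 redo_depth=0
After op 2 (delete): buf='(empty)' undo_depth=2 redo_depth=0
After op 3 (undo): buf='bar' undo_depth=1 redo_depth=1
After op 4 (type): buf='bargo' undo_depth=2 redo_depth=0
After op 5 (type): buf='bargodog' undo_depth=3 redo_depth=0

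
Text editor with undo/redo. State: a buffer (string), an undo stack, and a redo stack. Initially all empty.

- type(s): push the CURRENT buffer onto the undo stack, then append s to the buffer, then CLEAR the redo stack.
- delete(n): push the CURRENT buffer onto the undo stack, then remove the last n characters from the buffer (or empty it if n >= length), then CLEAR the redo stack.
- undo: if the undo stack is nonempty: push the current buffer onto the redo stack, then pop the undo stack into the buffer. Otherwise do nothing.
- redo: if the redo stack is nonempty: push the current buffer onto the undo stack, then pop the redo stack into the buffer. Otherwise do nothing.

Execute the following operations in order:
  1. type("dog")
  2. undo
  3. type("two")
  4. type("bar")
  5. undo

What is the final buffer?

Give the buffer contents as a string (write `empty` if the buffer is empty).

After op 1 (type): buf='dog' undo_depth=1 redo_depth=0
After op 2 (undo): buf='(empty)' undo_depth=0 redo_depth=1
After op 3 (type): buf='two' undo_depth=1 redo_depth=0
After op 4 (type): buf='twobar' undo_depth=2 redo_depth=0
After op 5 (undo): buf='two' undo_depth=1 redo_depth=1

Answer: two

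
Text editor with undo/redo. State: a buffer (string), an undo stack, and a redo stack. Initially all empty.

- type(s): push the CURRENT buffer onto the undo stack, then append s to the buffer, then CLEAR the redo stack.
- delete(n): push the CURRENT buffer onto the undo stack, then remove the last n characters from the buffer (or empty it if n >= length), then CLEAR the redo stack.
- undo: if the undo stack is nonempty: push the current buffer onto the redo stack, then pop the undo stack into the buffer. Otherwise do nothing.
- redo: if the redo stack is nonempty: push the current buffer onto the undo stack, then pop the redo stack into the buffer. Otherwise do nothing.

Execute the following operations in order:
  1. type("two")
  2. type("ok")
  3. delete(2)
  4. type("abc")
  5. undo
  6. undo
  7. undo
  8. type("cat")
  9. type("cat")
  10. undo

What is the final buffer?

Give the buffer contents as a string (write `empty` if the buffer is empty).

After op 1 (type): buf='two' undo_depth=1 redo_depth=0
After op 2 (type): buf='twook' undo_depth=2 redo_depth=0
After op 3 (delete): buf='two' undo_depth=3 redo_depth=0
After op 4 (type): buf='twoabc' undo_depth=4 redo_depth=0
After op 5 (undo): buf='two' undo_depth=3 redo_depth=1
After op 6 (undo): buf='twook' undo_depth=2 redo_depth=2
After op 7 (undo): buf='two' undo_depth=1 redo_depth=3
After op 8 (type): buf='twocat' undo_depth=2 redo_depth=0
After op 9 (type): buf='twocatcat' undo_depth=3 redo_depth=0
After op 10 (undo): buf='twocat' undo_depth=2 redo_depth=1

Answer: twocat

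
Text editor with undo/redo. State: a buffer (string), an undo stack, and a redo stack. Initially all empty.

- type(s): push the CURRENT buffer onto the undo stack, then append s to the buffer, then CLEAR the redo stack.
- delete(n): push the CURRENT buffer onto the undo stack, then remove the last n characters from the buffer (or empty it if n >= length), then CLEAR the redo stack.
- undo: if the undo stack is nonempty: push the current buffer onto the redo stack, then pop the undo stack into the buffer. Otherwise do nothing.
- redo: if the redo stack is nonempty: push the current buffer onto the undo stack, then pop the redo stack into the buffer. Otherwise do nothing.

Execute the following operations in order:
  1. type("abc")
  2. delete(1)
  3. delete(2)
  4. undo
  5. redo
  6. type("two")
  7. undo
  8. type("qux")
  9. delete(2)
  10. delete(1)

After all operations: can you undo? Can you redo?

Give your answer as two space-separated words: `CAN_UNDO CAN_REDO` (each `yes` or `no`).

Answer: yes no

Derivation:
After op 1 (type): buf='abc' undo_depth=1 redo_depth=0
After op 2 (delete): buf='ab' undo_depth=2 redo_depth=0
After op 3 (delete): buf='(empty)' undo_depth=3 redo_depth=0
After op 4 (undo): buf='ab' undo_depth=2 redo_depth=1
After op 5 (redo): buf='(empty)' undo_depth=3 redo_depth=0
After op 6 (type): buf='two' undo_depth=4 redo_depth=0
After op 7 (undo): buf='(empty)' undo_depth=3 redo_depth=1
After op 8 (type): buf='qux' undo_depth=4 redo_depth=0
After op 9 (delete): buf='q' undo_depth=5 redo_depth=0
After op 10 (delete): buf='(empty)' undo_depth=6 redo_depth=0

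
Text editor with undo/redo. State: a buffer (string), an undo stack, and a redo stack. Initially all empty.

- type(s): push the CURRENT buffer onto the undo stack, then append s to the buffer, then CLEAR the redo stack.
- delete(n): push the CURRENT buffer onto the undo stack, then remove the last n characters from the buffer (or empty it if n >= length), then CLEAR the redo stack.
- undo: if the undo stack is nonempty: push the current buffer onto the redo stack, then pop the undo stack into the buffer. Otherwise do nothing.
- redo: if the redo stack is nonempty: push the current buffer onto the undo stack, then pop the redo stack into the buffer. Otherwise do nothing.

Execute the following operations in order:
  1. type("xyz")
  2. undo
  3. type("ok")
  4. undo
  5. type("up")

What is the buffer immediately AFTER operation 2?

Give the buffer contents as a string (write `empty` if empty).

Answer: empty

Derivation:
After op 1 (type): buf='xyz' undo_depth=1 redo_depth=0
After op 2 (undo): buf='(empty)' undo_depth=0 redo_depth=1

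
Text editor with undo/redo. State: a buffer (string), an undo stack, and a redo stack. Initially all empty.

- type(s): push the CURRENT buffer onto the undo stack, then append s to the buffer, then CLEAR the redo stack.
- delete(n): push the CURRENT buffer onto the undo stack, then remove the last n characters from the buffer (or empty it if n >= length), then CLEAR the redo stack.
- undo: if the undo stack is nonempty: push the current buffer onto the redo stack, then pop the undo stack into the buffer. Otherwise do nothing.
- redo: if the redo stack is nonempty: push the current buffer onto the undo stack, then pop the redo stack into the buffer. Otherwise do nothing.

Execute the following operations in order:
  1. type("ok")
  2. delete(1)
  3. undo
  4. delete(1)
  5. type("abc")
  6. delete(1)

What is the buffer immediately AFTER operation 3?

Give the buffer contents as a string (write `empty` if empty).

Answer: ok

Derivation:
After op 1 (type): buf='ok' undo_depth=1 redo_depth=0
After op 2 (delete): buf='o' undo_depth=2 redo_depth=0
After op 3 (undo): buf='ok' undo_depth=1 redo_depth=1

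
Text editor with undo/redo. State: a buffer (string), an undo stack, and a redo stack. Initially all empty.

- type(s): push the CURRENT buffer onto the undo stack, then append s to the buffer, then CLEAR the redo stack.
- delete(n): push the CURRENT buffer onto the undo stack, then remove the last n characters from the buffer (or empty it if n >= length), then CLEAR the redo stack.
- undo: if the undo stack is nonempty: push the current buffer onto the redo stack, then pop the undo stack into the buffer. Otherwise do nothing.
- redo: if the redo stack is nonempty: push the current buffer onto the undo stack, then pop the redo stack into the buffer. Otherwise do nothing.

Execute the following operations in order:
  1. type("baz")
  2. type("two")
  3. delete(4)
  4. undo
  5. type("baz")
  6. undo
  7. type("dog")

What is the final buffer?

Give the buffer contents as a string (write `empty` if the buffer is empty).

After op 1 (type): buf='baz' undo_depth=1 redo_depth=0
After op 2 (type): buf='baztwo' undo_depth=2 redo_depth=0
After op 3 (delete): buf='ba' undo_depth=3 redo_depth=0
After op 4 (undo): buf='baztwo' undo_depth=2 redo_depth=1
After op 5 (type): buf='baztwobaz' undo_depth=3 redo_depth=0
After op 6 (undo): buf='baztwo' undo_depth=2 redo_depth=1
After op 7 (type): buf='baztwodog' undo_depth=3 redo_depth=0

Answer: baztwodog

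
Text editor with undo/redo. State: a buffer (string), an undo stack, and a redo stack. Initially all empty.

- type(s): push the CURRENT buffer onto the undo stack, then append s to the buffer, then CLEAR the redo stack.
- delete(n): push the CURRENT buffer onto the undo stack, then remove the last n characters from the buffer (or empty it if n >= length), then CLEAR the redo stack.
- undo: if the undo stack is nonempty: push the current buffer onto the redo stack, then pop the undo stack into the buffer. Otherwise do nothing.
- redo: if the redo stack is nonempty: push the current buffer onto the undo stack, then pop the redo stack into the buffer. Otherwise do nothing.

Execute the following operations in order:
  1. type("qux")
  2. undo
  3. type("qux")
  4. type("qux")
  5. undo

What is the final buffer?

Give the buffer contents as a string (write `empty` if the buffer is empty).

Answer: qux

Derivation:
After op 1 (type): buf='qux' undo_depth=1 redo_depth=0
After op 2 (undo): buf='(empty)' undo_depth=0 redo_depth=1
After op 3 (type): buf='qux' undo_depth=1 redo_depth=0
After op 4 (type): buf='quxqux' undo_depth=2 redo_depth=0
After op 5 (undo): buf='qux' undo_depth=1 redo_depth=1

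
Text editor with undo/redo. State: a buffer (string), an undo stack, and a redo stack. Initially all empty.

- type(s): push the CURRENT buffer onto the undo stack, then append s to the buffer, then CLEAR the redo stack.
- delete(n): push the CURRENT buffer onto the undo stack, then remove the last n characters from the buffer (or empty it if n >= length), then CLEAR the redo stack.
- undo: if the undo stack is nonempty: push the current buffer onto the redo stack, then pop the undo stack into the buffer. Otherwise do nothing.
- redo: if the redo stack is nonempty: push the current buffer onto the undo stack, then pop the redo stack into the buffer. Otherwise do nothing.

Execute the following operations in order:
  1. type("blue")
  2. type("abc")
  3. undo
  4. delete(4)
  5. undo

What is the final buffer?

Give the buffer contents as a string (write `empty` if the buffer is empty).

Answer: blue

Derivation:
After op 1 (type): buf='blue' undo_depth=1 redo_depth=0
After op 2 (type): buf='blueabc' undo_depth=2 redo_depth=0
After op 3 (undo): buf='blue' undo_depth=1 redo_depth=1
After op 4 (delete): buf='(empty)' undo_depth=2 redo_depth=0
After op 5 (undo): buf='blue' undo_depth=1 redo_depth=1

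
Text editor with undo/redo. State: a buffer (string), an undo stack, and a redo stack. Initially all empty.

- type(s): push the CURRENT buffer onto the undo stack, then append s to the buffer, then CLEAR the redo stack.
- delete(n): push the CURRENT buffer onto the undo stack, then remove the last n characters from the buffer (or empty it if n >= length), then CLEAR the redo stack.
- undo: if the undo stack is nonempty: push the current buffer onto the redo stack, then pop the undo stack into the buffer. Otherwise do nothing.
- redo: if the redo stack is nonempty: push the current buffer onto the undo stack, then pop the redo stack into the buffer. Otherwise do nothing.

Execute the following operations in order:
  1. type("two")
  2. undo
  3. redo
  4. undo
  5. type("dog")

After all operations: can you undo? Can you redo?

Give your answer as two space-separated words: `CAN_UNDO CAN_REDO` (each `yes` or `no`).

Answer: yes no

Derivation:
After op 1 (type): buf='two' undo_depth=1 redo_depth=0
After op 2 (undo): buf='(empty)' undo_depth=0 redo_depth=1
After op 3 (redo): buf='two' undo_depth=1 redo_depth=0
After op 4 (undo): buf='(empty)' undo_depth=0 redo_depth=1
After op 5 (type): buf='dog' undo_depth=1 redo_depth=0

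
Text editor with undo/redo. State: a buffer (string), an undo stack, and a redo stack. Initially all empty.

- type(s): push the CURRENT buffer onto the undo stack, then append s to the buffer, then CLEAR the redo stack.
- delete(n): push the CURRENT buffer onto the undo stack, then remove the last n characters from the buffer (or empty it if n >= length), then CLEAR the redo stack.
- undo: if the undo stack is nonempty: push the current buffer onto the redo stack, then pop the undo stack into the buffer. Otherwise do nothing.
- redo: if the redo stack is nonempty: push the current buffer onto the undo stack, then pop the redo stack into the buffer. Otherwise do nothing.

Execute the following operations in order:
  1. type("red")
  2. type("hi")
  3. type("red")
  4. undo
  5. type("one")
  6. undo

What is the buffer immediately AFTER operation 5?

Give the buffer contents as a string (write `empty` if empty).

After op 1 (type): buf='red' undo_depth=1 redo_depth=0
After op 2 (type): buf='redhi' undo_depth=2 redo_depth=0
After op 3 (type): buf='redhired' undo_depth=3 redo_depth=0
After op 4 (undo): buf='redhi' undo_depth=2 redo_depth=1
After op 5 (type): buf='redhione' undo_depth=3 redo_depth=0

Answer: redhione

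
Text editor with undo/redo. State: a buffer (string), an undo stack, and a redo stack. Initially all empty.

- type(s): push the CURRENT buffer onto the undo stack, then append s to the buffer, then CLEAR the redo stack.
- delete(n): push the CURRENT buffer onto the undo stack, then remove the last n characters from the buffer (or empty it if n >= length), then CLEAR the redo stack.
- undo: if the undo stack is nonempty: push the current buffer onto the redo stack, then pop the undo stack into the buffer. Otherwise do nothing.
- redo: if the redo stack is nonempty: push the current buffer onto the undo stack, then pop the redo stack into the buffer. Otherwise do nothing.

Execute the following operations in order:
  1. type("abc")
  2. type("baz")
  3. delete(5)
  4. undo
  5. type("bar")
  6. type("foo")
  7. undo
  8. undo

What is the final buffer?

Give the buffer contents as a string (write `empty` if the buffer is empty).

After op 1 (type): buf='abc' undo_depth=1 redo_depth=0
After op 2 (type): buf='abcbaz' undo_depth=2 redo_depth=0
After op 3 (delete): buf='a' undo_depth=3 redo_depth=0
After op 4 (undo): buf='abcbaz' undo_depth=2 redo_depth=1
After op 5 (type): buf='abcbazbar' undo_depth=3 redo_depth=0
After op 6 (type): buf='abcbazbarfoo' undo_depth=4 redo_depth=0
After op 7 (undo): buf='abcbazbar' undo_depth=3 redo_depth=1
After op 8 (undo): buf='abcbaz' undo_depth=2 redo_depth=2

Answer: abcbaz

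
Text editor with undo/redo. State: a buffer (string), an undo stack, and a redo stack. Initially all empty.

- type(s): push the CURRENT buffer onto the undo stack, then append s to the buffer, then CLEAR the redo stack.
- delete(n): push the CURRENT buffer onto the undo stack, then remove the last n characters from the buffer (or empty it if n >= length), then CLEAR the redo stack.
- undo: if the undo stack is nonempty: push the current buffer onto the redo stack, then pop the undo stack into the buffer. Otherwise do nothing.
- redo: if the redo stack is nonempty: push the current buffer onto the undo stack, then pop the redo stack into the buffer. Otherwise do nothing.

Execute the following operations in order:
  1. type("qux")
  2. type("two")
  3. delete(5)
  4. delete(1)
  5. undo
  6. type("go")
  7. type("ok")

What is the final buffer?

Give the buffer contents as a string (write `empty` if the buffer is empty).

After op 1 (type): buf='qux' undo_depth=1 redo_depth=0
After op 2 (type): buf='quxtwo' undo_depth=2 redo_depth=0
After op 3 (delete): buf='q' undo_depth=3 redo_depth=0
After op 4 (delete): buf='(empty)' undo_depth=4 redo_depth=0
After op 5 (undo): buf='q' undo_depth=3 redo_depth=1
After op 6 (type): buf='qgo' undo_depth=4 redo_depth=0
After op 7 (type): buf='qgook' undo_depth=5 redo_depth=0

Answer: qgook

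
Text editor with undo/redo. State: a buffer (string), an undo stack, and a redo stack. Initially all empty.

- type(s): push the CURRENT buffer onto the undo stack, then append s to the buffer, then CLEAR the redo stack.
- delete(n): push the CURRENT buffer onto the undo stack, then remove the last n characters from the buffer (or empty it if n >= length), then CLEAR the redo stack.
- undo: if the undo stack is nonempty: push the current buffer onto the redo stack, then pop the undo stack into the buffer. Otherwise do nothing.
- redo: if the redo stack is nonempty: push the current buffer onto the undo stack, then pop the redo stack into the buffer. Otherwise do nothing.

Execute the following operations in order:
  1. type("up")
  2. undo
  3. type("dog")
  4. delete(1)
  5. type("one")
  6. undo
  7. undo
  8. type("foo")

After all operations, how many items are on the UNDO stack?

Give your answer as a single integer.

After op 1 (type): buf='up' undo_depth=1 redo_depth=0
After op 2 (undo): buf='(empty)' undo_depth=0 redo_depth=1
After op 3 (type): buf='dog' undo_depth=1 redo_depth=0
After op 4 (delete): buf='do' undo_depth=2 redo_depth=0
After op 5 (type): buf='doone' undo_depth=3 redo_depth=0
After op 6 (undo): buf='do' undo_depth=2 redo_depth=1
After op 7 (undo): buf='dog' undo_depth=1 redo_depth=2
After op 8 (type): buf='dogfoo' undo_depth=2 redo_depth=0

Answer: 2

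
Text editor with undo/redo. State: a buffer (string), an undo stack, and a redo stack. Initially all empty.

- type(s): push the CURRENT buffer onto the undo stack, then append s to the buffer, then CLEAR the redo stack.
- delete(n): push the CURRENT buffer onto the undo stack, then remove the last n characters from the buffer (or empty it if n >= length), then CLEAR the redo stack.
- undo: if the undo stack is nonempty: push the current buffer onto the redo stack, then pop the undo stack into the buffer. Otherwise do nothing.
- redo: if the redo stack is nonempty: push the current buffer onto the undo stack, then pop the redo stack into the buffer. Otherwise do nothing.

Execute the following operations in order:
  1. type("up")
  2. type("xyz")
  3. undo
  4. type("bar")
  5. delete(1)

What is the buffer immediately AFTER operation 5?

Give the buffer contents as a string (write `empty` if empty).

Answer: upba

Derivation:
After op 1 (type): buf='up' undo_depth=1 redo_depth=0
After op 2 (type): buf='upxyz' undo_depth=2 redo_depth=0
After op 3 (undo): buf='up' undo_depth=1 redo_depth=1
After op 4 (type): buf='upbar' undo_depth=2 redo_depth=0
After op 5 (delete): buf='upba' undo_depth=3 redo_depth=0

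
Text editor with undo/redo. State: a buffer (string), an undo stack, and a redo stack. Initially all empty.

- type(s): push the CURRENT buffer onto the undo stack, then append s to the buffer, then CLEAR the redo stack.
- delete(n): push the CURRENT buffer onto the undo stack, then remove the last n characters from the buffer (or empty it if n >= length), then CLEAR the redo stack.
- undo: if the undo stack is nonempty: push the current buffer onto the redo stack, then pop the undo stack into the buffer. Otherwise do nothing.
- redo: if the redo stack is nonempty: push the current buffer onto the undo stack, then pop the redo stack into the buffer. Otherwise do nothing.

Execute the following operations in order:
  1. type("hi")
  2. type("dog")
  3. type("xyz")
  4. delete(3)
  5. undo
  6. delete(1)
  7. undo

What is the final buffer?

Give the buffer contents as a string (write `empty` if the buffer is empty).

Answer: hidogxyz

Derivation:
After op 1 (type): buf='hi' undo_depth=1 redo_depth=0
After op 2 (type): buf='hidog' undo_depth=2 redo_depth=0
After op 3 (type): buf='hidogxyz' undo_depth=3 redo_depth=0
After op 4 (delete): buf='hidog' undo_depth=4 redo_depth=0
After op 5 (undo): buf='hidogxyz' undo_depth=3 redo_depth=1
After op 6 (delete): buf='hidogxy' undo_depth=4 redo_depth=0
After op 7 (undo): buf='hidogxyz' undo_depth=3 redo_depth=1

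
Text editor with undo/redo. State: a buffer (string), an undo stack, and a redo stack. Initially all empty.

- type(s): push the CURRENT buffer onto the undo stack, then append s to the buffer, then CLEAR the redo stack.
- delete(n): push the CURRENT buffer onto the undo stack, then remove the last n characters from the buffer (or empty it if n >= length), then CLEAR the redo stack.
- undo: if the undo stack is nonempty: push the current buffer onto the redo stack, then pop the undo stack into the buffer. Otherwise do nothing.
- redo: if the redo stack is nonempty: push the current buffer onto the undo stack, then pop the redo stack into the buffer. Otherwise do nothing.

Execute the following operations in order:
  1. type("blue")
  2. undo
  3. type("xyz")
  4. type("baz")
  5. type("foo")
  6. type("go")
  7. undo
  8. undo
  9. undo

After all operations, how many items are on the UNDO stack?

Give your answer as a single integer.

After op 1 (type): buf='blue' undo_depth=1 redo_depth=0
After op 2 (undo): buf='(empty)' undo_depth=0 redo_depth=1
After op 3 (type): buf='xyz' undo_depth=1 redo_depth=0
After op 4 (type): buf='xyzbaz' undo_depth=2 redo_depth=0
After op 5 (type): buf='xyzbazfoo' undo_depth=3 redo_depth=0
After op 6 (type): buf='xyzbazfoogo' undo_depth=4 redo_depth=0
After op 7 (undo): buf='xyzbazfoo' undo_depth=3 redo_depth=1
After op 8 (undo): buf='xyzbaz' undo_depth=2 redo_depth=2
After op 9 (undo): buf='xyz' undo_depth=1 redo_depth=3

Answer: 1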